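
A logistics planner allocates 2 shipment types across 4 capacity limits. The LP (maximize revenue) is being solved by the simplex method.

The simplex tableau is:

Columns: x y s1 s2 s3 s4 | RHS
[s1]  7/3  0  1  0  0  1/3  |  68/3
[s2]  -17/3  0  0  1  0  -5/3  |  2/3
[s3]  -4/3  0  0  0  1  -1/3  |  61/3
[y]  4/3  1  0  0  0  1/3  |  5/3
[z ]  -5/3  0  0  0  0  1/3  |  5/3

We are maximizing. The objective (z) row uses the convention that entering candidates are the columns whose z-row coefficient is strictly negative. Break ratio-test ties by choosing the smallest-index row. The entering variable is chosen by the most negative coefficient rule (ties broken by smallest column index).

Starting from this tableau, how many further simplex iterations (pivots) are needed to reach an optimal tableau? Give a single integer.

1

pivot: x in, y out → z = 15/4
No improving column remains; optimal.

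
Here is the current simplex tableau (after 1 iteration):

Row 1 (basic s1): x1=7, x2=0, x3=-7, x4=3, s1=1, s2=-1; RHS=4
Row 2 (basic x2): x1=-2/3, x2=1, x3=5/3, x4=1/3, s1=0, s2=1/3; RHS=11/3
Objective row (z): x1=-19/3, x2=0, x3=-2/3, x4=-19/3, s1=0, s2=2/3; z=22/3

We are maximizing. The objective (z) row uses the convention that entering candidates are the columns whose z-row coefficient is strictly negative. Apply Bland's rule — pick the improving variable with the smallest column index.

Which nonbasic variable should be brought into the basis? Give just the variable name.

Objective-row coefficients: x1: -19/3, x2: 0, x3: -2/3, x4: -19/3, s1: 0, s2: 2/3.
Improving columns: x1, x3, x4. Bland's rule picks the smallest column index → x1.

x1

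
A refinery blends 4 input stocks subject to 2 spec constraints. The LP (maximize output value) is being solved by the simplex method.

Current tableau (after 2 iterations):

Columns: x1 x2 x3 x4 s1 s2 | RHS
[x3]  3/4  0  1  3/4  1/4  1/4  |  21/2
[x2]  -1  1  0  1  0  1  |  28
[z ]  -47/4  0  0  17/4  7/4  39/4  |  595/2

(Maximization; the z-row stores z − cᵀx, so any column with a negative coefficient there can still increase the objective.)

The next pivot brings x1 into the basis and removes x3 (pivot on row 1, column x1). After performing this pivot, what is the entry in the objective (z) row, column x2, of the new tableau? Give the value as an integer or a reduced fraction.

0

Pivot element is row 1, column x1: 3/4.
Normalize row 1: new (row 1, x2) = 0/(3/4) = 0.
z-row ← z-row − (-47/4)·(new row 1): 0 − (-47/4)·0 = 0.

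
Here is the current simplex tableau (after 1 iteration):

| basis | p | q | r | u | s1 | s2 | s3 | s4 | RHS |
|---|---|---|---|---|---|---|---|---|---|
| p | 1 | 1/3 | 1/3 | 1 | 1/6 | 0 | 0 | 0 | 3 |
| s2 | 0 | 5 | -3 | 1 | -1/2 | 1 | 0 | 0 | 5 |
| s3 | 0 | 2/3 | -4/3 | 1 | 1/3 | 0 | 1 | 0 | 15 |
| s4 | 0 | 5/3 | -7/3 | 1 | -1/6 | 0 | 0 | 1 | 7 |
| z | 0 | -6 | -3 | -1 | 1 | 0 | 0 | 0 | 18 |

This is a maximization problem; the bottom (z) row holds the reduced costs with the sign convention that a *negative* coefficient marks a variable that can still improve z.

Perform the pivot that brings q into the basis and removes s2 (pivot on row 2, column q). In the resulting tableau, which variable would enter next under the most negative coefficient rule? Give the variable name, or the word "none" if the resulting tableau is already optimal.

r

Pivot element 5. New z-row = old z-row − (-6)·(row 2/5).
Updated z-row coefficients: p: 0, q: 0, r: -33/5, u: 1/5, s1: 2/5, s2: 6/5, s3: 0, s4: 0.
The most negative is -33/5 in column r, so r would enter next.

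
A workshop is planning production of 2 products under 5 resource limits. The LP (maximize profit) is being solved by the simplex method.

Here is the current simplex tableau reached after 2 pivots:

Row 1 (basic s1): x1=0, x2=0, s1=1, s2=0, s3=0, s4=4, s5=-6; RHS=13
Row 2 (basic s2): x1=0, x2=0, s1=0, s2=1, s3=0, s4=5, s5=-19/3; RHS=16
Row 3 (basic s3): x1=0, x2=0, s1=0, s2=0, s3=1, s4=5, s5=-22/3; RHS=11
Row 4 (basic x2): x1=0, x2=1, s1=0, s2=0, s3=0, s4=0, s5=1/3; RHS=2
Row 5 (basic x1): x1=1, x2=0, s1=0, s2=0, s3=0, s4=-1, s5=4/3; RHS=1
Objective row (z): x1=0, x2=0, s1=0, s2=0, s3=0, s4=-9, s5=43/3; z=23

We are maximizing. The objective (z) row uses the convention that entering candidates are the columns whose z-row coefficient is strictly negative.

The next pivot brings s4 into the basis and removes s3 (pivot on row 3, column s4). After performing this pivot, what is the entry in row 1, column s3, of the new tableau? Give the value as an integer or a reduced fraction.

Pivot element is row 3, column s4: 5.
Normalize row 3: new (row 3, s3) = 1/5 = 1/5.
row 1 ← row 1 − 4·(new row 3): 0 − 4·(1/5) = -4/5.

-4/5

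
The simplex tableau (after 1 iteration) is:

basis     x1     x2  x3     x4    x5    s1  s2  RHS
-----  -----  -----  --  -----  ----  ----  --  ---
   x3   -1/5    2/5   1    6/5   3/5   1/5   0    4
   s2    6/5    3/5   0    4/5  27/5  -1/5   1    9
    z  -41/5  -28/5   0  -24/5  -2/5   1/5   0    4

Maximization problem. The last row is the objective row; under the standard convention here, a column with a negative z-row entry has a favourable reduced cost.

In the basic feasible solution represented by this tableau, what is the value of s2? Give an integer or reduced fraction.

s2 is basic (row 2); its value is the RHS of that row: 9.

9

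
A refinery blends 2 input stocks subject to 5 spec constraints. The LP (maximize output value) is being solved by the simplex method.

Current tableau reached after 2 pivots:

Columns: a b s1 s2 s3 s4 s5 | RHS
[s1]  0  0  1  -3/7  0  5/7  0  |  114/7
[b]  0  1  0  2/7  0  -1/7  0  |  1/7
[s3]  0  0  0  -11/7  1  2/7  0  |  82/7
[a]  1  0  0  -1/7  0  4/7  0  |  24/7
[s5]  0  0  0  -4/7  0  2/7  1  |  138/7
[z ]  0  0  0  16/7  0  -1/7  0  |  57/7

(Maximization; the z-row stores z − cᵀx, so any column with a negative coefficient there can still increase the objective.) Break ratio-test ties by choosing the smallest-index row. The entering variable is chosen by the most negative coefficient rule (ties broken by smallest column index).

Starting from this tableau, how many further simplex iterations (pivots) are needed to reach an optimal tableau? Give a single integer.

1

pivot: s4 in, a out → z = 9
No improving column remains; optimal.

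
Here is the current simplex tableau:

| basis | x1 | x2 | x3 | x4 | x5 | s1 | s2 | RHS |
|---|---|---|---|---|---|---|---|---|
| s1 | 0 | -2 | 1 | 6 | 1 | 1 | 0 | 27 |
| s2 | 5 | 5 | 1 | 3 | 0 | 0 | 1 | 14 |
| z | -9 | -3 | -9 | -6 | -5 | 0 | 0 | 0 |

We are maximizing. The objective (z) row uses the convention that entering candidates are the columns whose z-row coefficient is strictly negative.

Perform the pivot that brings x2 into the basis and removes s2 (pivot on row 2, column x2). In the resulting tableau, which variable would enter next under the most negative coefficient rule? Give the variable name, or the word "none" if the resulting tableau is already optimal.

x3

Pivot element 5. New z-row = old z-row − (-3)·(row 2/5).
Updated z-row coefficients: x1: -6, x2: 0, x3: -42/5, x4: -21/5, x5: -5, s1: 0, s2: 3/5.
The most negative is -42/5 in column x3, so x3 would enter next.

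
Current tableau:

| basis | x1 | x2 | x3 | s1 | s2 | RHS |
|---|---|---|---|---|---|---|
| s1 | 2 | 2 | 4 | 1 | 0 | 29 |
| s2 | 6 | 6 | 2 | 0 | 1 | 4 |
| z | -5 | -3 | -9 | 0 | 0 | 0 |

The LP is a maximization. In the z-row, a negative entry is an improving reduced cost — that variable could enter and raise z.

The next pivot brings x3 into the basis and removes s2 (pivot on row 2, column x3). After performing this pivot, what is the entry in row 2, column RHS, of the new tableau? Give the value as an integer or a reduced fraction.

Pivot element is row 2, column x3: 2.
Normalize row 2: new (row 2, RHS) = 4/2 = 2.
Row 2 is the pivot row, so the entry is 2.

2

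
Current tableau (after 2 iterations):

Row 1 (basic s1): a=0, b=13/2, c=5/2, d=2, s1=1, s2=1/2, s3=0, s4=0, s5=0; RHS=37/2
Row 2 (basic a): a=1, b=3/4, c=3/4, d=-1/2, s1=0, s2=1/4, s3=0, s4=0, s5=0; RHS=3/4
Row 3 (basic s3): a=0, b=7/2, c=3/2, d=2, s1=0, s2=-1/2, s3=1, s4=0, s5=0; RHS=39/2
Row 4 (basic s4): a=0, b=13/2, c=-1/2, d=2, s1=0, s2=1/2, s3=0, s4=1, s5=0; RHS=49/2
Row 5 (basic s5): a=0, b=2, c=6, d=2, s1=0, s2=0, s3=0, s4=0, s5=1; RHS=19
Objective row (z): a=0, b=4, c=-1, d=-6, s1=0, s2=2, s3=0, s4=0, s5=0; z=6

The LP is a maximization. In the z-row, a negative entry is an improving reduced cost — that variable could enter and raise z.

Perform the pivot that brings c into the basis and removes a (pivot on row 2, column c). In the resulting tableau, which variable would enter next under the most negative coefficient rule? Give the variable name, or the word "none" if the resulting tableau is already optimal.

d

Pivot element 3/4. New z-row = old z-row − (-1)·(row 2/(3/4)).
Updated z-row coefficients: a: 4/3, b: 5, c: 0, d: -20/3, s1: 0, s2: 7/3, s3: 0, s4: 0, s5: 0.
The most negative is -20/3 in column d, so d would enter next.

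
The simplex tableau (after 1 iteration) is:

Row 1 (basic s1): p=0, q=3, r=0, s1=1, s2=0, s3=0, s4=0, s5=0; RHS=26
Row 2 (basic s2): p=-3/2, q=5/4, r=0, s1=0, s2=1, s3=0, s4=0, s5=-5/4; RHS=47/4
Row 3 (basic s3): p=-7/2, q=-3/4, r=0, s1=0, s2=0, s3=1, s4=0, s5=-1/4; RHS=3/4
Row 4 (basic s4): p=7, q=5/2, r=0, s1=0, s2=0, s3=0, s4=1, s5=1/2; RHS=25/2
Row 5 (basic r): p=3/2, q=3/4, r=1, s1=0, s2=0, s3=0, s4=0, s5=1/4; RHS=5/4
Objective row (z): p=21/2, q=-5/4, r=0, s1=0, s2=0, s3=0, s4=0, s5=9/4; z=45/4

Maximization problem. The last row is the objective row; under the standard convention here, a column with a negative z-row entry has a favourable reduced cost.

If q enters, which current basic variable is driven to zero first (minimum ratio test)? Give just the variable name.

Ratios: row 1 (s1): 26/3 = 26/3; row 2 (s2): (47/4)/(5/4) = 47/5; row 3 (s3): entry -3/4 ≤ 0, skip; row 4 (s4): (25/2)/(5/2) = 5; row 5 (r): (5/4)/(3/4) = 5/3.
Minimum ratio 5/3 is in the r row, so r leaves.

r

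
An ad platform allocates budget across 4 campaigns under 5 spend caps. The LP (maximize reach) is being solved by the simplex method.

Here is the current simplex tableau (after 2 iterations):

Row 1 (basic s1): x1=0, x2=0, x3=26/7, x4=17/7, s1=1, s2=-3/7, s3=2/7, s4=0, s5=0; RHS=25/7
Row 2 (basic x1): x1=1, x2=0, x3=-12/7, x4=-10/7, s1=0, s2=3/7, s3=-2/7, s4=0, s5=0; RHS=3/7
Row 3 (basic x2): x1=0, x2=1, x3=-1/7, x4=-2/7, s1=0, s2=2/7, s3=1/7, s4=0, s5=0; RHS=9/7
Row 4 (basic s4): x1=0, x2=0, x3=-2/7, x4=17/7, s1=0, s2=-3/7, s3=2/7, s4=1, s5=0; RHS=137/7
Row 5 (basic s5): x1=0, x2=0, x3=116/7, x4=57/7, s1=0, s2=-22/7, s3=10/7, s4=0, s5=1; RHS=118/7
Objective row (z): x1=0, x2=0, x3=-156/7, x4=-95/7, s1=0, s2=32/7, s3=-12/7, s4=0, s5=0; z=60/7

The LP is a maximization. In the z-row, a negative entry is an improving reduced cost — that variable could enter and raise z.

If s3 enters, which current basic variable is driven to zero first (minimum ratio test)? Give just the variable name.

x2

Ratios: row 1 (s1): (25/7)/(2/7) = 25/2; row 2 (x1): entry -2/7 ≤ 0, skip; row 3 (x2): (9/7)/(1/7) = 9; row 4 (s4): (137/7)/(2/7) = 137/2; row 5 (s5): (118/7)/(10/7) = 59/5.
Minimum ratio 9 is in the x2 row, so x2 leaves.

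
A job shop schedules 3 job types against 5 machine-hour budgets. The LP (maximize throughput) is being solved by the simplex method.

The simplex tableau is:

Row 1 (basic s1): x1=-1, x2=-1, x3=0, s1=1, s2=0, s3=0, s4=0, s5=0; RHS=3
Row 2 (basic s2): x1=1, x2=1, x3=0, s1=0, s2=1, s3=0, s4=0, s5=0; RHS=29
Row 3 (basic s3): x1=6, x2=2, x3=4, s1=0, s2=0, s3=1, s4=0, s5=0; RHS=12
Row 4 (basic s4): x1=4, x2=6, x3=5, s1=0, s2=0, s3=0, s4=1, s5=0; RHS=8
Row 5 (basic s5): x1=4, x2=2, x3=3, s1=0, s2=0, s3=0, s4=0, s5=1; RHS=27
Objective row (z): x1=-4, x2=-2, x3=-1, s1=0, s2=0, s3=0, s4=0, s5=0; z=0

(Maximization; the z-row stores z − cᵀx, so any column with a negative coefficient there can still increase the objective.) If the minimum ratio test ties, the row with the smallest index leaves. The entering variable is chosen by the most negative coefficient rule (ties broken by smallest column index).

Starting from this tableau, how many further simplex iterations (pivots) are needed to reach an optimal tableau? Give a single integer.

pivot: x1 in, s3 out → z = 8
pivot: x2 in, s4 out → z = 8
No improving column remains; optimal.

2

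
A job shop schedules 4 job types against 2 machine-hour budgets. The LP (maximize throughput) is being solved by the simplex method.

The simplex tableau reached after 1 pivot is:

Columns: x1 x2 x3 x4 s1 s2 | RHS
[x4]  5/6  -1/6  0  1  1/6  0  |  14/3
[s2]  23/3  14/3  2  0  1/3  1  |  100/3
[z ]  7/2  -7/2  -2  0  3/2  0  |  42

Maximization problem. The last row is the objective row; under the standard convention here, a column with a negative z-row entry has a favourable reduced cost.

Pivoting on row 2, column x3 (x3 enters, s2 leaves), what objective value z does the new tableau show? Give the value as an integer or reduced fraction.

226/3

Minimum ratio for x3: (100/3)/2 = 50/3.
z changes by −(z-row coeff of x3)·ratio = −(-2)·(50/3) = 100/3.
New z = 42 + (100/3) = 226/3.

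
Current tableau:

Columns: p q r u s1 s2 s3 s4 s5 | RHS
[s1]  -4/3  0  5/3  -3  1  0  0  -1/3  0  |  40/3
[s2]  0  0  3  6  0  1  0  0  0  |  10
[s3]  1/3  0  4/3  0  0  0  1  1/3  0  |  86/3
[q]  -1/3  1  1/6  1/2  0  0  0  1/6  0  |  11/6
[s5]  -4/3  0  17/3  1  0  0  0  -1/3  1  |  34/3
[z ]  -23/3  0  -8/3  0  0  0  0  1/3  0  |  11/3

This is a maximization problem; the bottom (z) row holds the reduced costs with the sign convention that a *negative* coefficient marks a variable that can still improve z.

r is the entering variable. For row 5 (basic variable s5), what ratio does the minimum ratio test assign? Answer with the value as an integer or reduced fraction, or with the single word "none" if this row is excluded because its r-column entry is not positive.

Ratio = RHS / (r entry) = (34/3) / (17/3) = 2.

2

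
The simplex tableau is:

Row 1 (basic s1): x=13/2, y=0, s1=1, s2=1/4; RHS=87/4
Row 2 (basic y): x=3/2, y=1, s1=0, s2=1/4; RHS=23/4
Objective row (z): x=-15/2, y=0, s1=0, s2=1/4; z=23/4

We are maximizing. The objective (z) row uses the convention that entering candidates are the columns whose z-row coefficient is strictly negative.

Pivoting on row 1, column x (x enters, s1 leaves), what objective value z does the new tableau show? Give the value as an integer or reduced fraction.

401/13

Minimum ratio for x: (87/4)/(13/2) = 87/26.
z changes by −(z-row coeff of x)·ratio = −(-15/2)·(87/26) = 1305/52.
New z = 23/4 + (1305/52) = 401/13.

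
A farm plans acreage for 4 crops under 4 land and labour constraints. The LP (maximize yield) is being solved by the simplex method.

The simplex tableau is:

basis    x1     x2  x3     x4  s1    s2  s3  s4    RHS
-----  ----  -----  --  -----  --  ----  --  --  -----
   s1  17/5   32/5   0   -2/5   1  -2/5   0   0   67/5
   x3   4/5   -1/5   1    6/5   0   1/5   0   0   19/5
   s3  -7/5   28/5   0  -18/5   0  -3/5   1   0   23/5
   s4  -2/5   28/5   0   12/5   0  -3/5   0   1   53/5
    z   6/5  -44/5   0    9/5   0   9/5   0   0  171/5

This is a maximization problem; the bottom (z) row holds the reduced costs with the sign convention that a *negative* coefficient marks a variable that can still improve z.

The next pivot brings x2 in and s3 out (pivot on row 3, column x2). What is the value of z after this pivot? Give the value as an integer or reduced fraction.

290/7

Minimum ratio for x2: (23/5)/(28/5) = 23/28.
z changes by −(z-row coeff of x2)·ratio = −(-44/5)·(23/28) = 253/35.
New z = 171/5 + (253/35) = 290/7.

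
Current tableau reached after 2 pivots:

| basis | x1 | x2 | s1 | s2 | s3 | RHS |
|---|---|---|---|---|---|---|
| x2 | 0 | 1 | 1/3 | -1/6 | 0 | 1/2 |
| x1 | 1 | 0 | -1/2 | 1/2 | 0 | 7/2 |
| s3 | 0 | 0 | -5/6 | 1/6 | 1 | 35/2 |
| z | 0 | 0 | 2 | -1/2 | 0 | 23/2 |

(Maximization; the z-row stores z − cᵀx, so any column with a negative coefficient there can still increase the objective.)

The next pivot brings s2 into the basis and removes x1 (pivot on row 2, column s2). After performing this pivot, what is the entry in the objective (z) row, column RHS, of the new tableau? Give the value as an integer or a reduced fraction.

15

Pivot element is row 2, column s2: 1/2.
Normalize row 2: new (row 2, RHS) = (7/2)/(1/2) = 7.
z-row ← z-row − (-1/2)·(new row 2): 23/2 − (-1/2)·7 = 15.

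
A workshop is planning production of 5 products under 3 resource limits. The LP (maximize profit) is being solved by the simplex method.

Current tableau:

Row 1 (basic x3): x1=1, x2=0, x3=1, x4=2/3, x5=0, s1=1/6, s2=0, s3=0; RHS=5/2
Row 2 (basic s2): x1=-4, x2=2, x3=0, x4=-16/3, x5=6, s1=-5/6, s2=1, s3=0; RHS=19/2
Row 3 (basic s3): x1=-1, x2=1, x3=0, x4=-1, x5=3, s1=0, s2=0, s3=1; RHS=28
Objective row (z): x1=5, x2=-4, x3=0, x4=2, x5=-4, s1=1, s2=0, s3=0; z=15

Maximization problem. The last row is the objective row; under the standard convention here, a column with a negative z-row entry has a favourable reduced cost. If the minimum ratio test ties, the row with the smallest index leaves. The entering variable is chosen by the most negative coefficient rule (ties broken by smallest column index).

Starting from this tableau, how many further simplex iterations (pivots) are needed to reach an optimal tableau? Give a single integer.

2

pivot: x2 in, s2 out → z = 34
pivot: x4 in, x3 out → z = 133/2
No improving column remains; optimal.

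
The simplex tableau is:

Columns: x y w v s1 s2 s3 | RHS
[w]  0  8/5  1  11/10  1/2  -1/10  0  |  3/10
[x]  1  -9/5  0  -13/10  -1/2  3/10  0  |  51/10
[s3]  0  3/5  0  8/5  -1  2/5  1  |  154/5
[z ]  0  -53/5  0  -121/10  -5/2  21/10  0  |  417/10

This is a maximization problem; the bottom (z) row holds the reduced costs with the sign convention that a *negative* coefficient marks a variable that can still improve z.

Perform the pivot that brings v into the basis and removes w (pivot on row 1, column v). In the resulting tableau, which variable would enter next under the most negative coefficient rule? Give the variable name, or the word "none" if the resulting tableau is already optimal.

Pivot element 11/10. New z-row = old z-row − (-121/10)·(row 1/(11/10)).
Updated z-row coefficients: x: 0, y: 7, w: 11, v: 0, s1: 3, s2: 1, s3: 0.
No coefficient is strictly negative; the tableau after this pivot is optimal.

none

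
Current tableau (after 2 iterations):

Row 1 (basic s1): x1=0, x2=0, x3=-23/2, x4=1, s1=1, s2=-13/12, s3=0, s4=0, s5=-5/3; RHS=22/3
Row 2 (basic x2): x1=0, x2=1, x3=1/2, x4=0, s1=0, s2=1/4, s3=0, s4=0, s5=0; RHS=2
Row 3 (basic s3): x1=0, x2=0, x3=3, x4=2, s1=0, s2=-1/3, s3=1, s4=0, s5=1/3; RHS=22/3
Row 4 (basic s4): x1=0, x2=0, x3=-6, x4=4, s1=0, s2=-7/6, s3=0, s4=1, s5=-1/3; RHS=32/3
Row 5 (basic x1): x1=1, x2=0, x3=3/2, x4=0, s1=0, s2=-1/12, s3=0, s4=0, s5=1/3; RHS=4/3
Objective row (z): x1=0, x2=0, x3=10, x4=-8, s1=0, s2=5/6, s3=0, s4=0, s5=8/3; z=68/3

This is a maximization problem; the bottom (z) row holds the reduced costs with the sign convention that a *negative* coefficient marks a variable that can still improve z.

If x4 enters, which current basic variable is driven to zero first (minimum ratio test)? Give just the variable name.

s4

Ratios: row 1 (s1): (22/3)/1 = 22/3; row 2 (x2): entry 0 ≤ 0, skip; row 3 (s3): (22/3)/2 = 11/3; row 4 (s4): (32/3)/4 = 8/3; row 5 (x1): entry 0 ≤ 0, skip.
Minimum ratio 8/3 is in the s4 row, so s4 leaves.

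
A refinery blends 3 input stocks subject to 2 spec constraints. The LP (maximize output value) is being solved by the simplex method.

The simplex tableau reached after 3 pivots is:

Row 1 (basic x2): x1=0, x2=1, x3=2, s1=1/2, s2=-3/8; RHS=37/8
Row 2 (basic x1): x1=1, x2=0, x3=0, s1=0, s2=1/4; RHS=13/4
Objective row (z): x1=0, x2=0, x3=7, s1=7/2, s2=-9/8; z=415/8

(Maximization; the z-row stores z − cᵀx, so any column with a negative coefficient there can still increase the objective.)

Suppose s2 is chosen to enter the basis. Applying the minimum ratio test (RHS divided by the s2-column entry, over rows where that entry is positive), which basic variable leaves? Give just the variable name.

Ratios: row 1 (x2): entry -3/8 ≤ 0, skip; row 2 (x1): (13/4)/(1/4) = 13.
Minimum ratio 13 is in the x1 row, so x1 leaves.

x1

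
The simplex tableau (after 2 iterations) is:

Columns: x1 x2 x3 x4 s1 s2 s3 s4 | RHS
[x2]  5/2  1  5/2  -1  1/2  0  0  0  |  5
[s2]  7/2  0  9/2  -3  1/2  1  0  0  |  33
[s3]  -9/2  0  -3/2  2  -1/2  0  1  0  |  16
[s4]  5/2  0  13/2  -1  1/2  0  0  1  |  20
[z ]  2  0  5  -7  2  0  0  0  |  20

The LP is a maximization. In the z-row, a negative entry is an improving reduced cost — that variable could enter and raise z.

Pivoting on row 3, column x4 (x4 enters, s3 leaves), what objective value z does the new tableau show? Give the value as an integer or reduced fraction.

Minimum ratio for x4: 16/2 = 8.
z changes by −(z-row coeff of x4)·ratio = −(-7)·8 = 56.
New z = 20 + 56 = 76.

76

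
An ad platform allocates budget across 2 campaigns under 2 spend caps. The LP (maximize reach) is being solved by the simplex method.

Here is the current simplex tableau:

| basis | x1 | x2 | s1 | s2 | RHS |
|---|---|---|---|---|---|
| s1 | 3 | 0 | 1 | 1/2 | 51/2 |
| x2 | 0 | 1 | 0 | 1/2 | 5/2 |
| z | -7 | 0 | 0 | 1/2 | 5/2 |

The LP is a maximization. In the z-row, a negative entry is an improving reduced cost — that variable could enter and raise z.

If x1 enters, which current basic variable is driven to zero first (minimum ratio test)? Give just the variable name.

Ratios: row 1 (s1): (51/2)/3 = 17/2; row 2 (x2): entry 0 ≤ 0, skip.
Minimum ratio 17/2 is in the s1 row, so s1 leaves.

s1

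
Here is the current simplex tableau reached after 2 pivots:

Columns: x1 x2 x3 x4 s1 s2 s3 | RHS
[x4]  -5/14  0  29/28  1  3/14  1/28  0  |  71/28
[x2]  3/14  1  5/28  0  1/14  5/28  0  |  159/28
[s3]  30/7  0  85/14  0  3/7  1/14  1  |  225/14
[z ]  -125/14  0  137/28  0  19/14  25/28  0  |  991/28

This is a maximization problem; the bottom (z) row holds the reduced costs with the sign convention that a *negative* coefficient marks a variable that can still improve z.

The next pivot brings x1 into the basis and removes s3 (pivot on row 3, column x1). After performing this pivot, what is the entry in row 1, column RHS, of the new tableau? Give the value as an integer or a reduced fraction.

31/8

Pivot element is row 3, column x1: 30/7.
Normalize row 3: new (row 3, RHS) = (225/14)/(30/7) = 15/4.
row 1 ← row 1 − (-5/14)·(new row 3): 71/28 − (-5/14)·(15/4) = 31/8.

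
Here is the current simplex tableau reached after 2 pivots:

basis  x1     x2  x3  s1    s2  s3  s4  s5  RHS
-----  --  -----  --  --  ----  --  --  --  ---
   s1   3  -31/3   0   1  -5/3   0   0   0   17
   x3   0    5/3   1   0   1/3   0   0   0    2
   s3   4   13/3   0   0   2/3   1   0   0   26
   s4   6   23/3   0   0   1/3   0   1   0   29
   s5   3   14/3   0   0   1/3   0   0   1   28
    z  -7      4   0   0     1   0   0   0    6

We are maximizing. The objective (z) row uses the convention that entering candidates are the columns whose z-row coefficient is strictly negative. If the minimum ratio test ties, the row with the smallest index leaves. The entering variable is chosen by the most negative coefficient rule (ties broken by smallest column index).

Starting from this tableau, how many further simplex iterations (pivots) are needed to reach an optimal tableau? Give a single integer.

1

pivot: x1 in, s4 out → z = 239/6
No improving column remains; optimal.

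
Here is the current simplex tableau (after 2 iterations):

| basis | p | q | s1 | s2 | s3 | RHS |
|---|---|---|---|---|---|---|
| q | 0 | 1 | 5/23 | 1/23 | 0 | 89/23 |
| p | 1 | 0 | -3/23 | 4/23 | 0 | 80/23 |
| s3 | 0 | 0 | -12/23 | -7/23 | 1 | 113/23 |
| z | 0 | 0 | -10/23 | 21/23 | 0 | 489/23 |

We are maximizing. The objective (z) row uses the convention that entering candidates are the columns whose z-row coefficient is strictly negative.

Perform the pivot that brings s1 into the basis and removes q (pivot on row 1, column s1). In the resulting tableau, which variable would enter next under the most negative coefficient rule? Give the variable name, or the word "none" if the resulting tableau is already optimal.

Pivot element 5/23. New z-row = old z-row − (-10/23)·(row 1/(5/23)).
Updated z-row coefficients: p: 0, q: 2, s1: 0, s2: 1, s3: 0.
No coefficient is strictly negative; the tableau after this pivot is optimal.

none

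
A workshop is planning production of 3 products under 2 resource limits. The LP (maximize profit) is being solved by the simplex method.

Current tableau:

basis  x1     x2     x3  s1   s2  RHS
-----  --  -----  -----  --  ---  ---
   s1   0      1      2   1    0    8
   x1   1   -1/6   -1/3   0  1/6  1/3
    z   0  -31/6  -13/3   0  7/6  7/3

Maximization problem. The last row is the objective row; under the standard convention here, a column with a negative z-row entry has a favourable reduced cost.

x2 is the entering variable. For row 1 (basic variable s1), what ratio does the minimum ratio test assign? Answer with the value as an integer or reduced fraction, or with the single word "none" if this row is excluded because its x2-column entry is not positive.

8

Ratio = RHS / (x2 entry) = 8 / 1 = 8.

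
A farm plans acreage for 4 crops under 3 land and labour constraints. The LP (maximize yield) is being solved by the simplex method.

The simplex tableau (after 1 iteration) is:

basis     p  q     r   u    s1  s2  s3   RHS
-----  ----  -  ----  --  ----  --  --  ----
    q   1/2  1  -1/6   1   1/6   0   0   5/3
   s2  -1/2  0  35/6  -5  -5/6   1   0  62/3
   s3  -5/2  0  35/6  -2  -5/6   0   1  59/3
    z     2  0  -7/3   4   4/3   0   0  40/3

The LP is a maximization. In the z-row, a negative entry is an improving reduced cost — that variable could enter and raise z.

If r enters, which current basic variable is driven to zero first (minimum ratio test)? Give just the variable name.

Ratios: row 1 (q): entry -1/6 ≤ 0, skip; row 2 (s2): (62/3)/(35/6) = 124/35; row 3 (s3): (59/3)/(35/6) = 118/35.
Minimum ratio 118/35 is in the s3 row, so s3 leaves.

s3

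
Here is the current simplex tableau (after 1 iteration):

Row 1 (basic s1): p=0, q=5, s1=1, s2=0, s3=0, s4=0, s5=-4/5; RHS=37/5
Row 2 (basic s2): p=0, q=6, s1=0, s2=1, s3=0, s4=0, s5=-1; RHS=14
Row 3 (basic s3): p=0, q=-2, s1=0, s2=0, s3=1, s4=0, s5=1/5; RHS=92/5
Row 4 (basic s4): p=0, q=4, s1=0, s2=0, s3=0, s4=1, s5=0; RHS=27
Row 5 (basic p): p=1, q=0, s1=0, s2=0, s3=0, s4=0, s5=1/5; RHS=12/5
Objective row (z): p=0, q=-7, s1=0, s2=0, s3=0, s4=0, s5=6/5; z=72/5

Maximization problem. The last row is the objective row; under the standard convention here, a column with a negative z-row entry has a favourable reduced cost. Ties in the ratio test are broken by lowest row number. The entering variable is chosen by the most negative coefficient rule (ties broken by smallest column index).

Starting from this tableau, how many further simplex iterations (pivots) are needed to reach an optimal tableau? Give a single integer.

1

pivot: q in, s1 out → z = 619/25
No improving column remains; optimal.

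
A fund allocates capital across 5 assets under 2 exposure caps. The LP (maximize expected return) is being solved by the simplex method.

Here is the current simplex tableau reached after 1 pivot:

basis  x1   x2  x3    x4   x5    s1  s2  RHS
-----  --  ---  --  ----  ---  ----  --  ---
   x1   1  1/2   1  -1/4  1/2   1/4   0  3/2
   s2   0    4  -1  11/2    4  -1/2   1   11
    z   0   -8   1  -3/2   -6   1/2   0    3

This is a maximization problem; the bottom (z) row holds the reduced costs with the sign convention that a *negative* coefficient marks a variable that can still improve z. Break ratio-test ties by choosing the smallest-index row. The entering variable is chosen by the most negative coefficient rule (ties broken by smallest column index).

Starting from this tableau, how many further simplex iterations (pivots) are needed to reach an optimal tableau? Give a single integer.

pivot: x2 in, s2 out → z = 25
pivot: x3 in, x1 out → z = 226/9
pivot: s1 in, x3 out → z = 126/5
No improving column remains; optimal.

3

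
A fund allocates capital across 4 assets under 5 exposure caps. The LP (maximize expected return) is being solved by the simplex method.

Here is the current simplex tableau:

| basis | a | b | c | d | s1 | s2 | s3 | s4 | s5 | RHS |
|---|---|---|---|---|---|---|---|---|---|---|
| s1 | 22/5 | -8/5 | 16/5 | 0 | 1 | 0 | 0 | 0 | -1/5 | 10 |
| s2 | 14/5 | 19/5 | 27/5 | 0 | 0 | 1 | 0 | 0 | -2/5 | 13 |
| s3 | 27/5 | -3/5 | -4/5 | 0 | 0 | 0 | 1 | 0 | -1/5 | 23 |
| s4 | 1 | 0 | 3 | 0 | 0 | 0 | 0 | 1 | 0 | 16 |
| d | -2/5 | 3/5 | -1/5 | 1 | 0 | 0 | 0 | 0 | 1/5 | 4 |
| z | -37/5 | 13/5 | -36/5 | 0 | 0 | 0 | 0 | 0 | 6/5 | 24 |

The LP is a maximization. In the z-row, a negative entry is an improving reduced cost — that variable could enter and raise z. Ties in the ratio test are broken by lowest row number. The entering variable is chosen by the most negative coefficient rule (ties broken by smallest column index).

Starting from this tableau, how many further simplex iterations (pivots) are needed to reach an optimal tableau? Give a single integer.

2

pivot: a in, s1 out → z = 449/11
pivot: c in, s2 out → z = 1643/37
No improving column remains; optimal.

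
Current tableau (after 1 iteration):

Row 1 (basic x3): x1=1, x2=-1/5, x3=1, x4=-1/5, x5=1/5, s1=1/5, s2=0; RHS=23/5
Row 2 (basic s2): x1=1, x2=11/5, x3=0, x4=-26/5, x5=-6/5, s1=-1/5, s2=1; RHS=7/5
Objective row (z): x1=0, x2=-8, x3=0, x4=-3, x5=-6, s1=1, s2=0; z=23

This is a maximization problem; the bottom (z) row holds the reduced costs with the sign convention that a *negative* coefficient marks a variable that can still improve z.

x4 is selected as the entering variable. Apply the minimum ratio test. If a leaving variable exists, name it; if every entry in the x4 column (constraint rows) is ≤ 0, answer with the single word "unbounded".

x4-column entries: row 1: -1/5, row 2: -26/5. All ≤ 0, so x4 can increase without bound; the LP is unbounded in this direction.

unbounded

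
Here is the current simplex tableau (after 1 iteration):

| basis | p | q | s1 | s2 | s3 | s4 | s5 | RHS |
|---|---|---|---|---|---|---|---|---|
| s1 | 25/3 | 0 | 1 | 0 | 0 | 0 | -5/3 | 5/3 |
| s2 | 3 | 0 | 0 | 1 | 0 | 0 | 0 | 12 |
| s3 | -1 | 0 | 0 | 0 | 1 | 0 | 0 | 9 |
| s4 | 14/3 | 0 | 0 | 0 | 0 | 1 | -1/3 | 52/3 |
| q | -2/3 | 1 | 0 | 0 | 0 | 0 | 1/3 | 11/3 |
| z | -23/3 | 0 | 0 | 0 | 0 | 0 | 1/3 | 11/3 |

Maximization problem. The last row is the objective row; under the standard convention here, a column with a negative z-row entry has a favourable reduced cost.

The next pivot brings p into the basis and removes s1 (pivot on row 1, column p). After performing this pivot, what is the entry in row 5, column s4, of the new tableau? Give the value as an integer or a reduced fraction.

Pivot element is row 1, column p: 25/3.
Normalize row 1: new (row 1, s4) = 0/(25/3) = 0.
row 5 ← row 5 − (-2/3)·(new row 1): 0 − (-2/3)·0 = 0.

0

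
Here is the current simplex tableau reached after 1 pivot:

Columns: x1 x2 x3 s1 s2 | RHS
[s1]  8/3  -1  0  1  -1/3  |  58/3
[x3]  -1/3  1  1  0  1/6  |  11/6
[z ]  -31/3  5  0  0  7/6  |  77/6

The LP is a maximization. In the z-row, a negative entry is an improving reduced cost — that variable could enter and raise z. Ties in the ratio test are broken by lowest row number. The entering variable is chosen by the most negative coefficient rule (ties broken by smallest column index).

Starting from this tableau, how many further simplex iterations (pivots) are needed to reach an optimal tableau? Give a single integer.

2

pivot: x1 in, s1 out → z = 351/4
pivot: s2 in, x3 out → z = 92
No improving column remains; optimal.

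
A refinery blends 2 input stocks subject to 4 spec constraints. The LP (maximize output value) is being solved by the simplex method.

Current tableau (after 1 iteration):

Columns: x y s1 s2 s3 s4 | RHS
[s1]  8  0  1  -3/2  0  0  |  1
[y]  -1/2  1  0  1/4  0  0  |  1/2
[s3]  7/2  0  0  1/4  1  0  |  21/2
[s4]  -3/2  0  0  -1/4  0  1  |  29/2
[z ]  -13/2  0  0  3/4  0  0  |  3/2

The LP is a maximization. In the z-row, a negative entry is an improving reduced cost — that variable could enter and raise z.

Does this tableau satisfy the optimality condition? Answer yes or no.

Column x has objective-row coefficient -13/2, which is negative; an improving pivot exists, so not yet optimal.

no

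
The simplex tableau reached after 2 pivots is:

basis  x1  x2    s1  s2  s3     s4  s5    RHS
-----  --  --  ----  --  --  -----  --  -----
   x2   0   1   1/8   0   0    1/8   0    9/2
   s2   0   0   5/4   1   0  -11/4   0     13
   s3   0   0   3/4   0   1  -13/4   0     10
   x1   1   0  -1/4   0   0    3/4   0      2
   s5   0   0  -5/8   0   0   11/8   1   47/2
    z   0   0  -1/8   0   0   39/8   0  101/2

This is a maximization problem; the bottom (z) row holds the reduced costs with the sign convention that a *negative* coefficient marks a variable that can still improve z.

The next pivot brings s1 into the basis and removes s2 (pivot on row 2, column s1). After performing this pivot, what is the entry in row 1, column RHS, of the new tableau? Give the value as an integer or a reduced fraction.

Pivot element is row 2, column s1: 5/4.
Normalize row 2: new (row 2, RHS) = 13/(5/4) = 52/5.
row 1 ← row 1 − (1/8)·(new row 2): 9/2 − (1/8)·(52/5) = 16/5.

16/5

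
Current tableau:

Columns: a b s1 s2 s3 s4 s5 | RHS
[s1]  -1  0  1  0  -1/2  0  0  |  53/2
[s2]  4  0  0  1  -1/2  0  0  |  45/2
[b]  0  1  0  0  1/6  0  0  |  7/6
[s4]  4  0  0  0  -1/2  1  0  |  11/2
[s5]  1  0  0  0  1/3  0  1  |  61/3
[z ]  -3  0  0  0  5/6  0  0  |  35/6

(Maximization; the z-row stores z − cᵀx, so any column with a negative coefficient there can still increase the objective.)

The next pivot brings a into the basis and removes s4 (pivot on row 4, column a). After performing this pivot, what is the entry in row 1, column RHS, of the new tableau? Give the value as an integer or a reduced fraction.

223/8

Pivot element is row 4, column a: 4.
Normalize row 4: new (row 4, RHS) = (11/2)/4 = 11/8.
row 1 ← row 1 − (-1)·(new row 4): 53/2 − (-1)·(11/8) = 223/8.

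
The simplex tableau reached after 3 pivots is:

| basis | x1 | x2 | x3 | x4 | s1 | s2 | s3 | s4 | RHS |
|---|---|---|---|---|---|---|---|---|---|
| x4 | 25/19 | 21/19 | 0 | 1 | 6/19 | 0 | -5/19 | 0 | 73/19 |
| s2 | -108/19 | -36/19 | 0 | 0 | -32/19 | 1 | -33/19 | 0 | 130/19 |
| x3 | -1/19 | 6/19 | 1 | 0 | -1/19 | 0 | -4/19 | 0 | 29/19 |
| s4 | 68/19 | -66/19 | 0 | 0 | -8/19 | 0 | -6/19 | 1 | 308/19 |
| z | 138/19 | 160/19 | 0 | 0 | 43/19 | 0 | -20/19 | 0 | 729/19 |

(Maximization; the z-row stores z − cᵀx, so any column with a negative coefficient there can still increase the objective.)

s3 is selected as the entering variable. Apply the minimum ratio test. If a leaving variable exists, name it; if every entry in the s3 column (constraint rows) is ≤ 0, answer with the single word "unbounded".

s3-column entries: row 1: -5/19, row 2: -33/19, row 3: -4/19, row 4: -6/19. All ≤ 0, so s3 can increase without bound; the LP is unbounded in this direction.

unbounded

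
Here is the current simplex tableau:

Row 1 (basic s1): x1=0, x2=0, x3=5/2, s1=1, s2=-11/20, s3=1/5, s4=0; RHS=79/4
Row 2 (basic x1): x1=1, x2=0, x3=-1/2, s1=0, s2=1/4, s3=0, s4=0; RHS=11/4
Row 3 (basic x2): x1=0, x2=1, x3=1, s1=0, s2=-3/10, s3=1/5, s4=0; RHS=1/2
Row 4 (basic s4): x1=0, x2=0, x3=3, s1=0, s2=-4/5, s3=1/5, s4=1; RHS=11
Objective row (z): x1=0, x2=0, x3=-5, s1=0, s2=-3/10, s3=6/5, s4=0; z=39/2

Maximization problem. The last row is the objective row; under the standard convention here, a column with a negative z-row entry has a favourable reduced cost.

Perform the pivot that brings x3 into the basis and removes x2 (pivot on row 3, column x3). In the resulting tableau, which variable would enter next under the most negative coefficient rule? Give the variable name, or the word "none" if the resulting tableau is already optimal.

s2

Pivot element 1. New z-row = old z-row − (-5)·(row 3/1).
Updated z-row coefficients: x1: 0, x2: 5, x3: 0, s1: 0, s2: -9/5, s3: 11/5, s4: 0.
The most negative is -9/5 in column s2, so s2 would enter next.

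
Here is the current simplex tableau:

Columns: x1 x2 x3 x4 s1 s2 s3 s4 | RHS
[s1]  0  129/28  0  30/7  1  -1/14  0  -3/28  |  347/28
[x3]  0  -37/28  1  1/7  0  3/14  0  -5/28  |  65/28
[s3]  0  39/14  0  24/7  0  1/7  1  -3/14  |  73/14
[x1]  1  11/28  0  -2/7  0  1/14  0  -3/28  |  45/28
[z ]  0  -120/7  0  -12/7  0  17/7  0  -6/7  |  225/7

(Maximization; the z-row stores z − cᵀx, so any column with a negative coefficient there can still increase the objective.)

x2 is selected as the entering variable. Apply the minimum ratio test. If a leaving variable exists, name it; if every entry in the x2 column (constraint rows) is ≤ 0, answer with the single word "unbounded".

Ratios: row 1 (s1): (347/28)/(129/28) = 347/129; row 2 (x3): entry -37/28 ≤ 0, skip; row 3 (s3): (73/14)/(39/14) = 73/39; row 4 (x1): (45/28)/(11/28) = 45/11.
Minimum ratio is in the s3 row, so s3 leaves.

s3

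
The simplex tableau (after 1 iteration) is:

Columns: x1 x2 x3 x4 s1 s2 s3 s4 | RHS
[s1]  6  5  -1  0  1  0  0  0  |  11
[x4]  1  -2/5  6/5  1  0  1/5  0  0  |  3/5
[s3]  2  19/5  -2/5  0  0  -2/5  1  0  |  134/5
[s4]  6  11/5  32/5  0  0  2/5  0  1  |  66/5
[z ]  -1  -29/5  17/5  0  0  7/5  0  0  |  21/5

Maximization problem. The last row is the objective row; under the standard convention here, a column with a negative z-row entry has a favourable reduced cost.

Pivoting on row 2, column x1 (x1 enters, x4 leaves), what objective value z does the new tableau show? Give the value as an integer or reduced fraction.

24/5

Minimum ratio for x1: (3/5)/1 = 3/5.
z changes by −(z-row coeff of x1)·ratio = −(-1)·(3/5) = 3/5.
New z = 21/5 + (3/5) = 24/5.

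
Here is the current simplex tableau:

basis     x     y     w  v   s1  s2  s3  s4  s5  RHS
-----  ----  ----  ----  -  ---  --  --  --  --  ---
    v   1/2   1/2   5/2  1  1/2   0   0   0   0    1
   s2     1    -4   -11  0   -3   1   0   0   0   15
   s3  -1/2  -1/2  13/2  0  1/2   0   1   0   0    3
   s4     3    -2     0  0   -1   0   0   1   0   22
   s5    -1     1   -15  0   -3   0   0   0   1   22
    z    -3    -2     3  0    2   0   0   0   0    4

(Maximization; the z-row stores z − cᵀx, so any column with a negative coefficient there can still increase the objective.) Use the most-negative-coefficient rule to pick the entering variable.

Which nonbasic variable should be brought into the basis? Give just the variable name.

x

Objective-row coefficients: x: -3, y: -2, w: 3, v: 0, s1: 2, s2: 0, s3: 0, s4: 0, s5: 0.
The most negative is -3 in column x, so x enters.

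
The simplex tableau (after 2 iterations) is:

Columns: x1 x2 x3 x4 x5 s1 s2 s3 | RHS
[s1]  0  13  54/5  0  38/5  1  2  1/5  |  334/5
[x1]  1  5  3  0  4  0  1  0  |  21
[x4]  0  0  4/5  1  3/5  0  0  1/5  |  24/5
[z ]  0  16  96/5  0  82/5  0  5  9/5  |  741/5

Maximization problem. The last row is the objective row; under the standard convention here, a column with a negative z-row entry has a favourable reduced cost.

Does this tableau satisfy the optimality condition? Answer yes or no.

yes

No objective-row coefficient is strictly negative, so no entering variable exists; the tableau is optimal.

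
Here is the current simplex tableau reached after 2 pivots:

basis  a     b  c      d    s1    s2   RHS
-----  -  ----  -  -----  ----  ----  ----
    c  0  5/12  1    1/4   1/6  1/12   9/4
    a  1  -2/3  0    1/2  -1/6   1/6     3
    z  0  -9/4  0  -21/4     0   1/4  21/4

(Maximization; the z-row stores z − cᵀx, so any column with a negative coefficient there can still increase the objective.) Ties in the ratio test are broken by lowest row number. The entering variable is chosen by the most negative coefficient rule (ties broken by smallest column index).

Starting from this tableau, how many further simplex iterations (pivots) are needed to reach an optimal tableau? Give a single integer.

2

pivot: d in, a out → z = 147/4
pivot: b in, c out → z = 46
No improving column remains; optimal.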